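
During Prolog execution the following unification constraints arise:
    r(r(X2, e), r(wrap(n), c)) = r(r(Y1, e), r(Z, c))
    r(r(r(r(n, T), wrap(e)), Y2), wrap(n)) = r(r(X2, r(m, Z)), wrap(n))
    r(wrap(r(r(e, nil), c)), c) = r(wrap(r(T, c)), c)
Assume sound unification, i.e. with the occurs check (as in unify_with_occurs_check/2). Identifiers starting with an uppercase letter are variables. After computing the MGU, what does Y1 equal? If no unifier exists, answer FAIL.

r(r(n, r(e, nil)), wrap(e))

Decompose r/2: r(X2, e) = r(Y1, e),  r(wrap(n), c) = r(Z, c).
Decompose r/2: X2 = Y1,  e = e.
Bind X2 := Y1; substituting into the one remaining equation that mentions X2 gives: r(r(r(r(n, T), wrap(e)), Y2), wrap(n)) = r(r(Y1, r(m, Z)), wrap(n)).
Delete trivial equation e = e.
Decompose r/2: wrap(n) = Z,  c = c.
Bind Z := wrap(n); substituting into the one remaining equation that mentions Z gives: r(r(r(r(n, T), wrap(e)), Y2), wrap(n)) = r(r(Y1, r(m, wrap(n))), wrap(n)).
Delete trivial equation c = c.
Decompose r/2: r(r(r(n, T), wrap(e)), Y2) = r(Y1, r(m, wrap(n))),  wrap(n) = wrap(n).
Decompose r/2: r(r(n, T), wrap(e)) = Y1,  Y2 = r(m, wrap(n)).
Bind Y1 := r(r(n, T), wrap(e)); no other remaining equation mentions Y1. Substituting into the earlier binding gives X2 := r(r(n, T), wrap(e)).
Bind Y2 := r(m, wrap(n)); no other remaining equation mentions Y2.
Delete trivial equation wrap(n) = wrap(n).
Decompose r/2: wrap(r(r(e, nil), c)) = wrap(r(T, c)),  c = c.
Decompose wrap/1: r(r(e, nil), c) = r(T, c).
Decompose r/2: r(e, nil) = T,  c = c.
Bind T := r(e, nil); no other remaining equation mentions T. Substituting into the earlier bindings gives X2 := r(r(n, r(e, nil)), wrap(e)), Y1 := r(r(n, r(e, nil)), wrap(e)).
Delete trivial equation c = c.
Delete trivial equation c = c.
MGU = { X2 = r(r(n, r(e, nil)), wrap(e)), Z = wrap(n), Y1 = r(r(n, r(e, nil)), wrap(e)), Y2 = r(m, wrap(n)), T = r(e, nil) }, so Y1 = r(r(n, r(e, nil)), wrap(e)).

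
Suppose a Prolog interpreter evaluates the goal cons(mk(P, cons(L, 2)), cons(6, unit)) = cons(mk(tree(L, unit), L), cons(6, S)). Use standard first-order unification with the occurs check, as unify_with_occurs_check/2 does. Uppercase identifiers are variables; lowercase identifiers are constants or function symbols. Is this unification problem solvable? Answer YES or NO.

NO

Decompose cons/2: mk(P, cons(L, 2)) = mk(tree(L, unit), L),  cons(6, unit) = cons(6, S).
Decompose mk/2: P = tree(L, unit),  cons(L, 2) = L.
Bind P := tree(L, unit); no other remaining equation mentions P.
Occurs check fails: L occurs in cons(L, 2); the equation L = cons(L, 2) has no finite solution.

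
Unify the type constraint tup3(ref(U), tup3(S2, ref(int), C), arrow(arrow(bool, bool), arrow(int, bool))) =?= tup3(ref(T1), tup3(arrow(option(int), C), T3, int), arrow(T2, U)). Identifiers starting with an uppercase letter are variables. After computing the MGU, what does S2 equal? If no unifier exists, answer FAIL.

arrow(option(int), int)

Decompose tup3/3: ref(U) =?= ref(T1),  tup3(S2, ref(int), C) =?= tup3(arrow(option(int), C), T3, int),  arrow(arrow(bool, bool), arrow(int, bool)) =?= arrow(T2, U).
Decompose ref/1: U =?= T1.
Bind U := T1; substituting into the one remaining equation that mentions U gives: arrow(arrow(bool, bool), arrow(int, bool)) =?= arrow(T2, T1).
Decompose tup3/3: S2 =?= arrow(option(int), C),  ref(int) =?= T3,  C =?= int.
Bind S2 := arrow(option(int), C); no other remaining equation mentions S2.
Bind T3 := ref(int); no other remaining equation mentions T3.
Bind C := int; no other remaining equation mentions C. Substituting into the earlier binding gives S2 := arrow(option(int), int).
Decompose arrow/2: arrow(bool, bool) =?= T2,  arrow(int, bool) =?= T1.
Bind T2 := arrow(bool, bool); no other remaining equation mentions T2.
Bind T1 := arrow(int, bool). Substituting into the earlier binding gives U := arrow(int, bool).
MGU = { U -> arrow(int, bool), S2 -> arrow(option(int), int), T3 -> ref(int), C -> int, T2 -> arrow(bool, bool), T1 -> arrow(int, bool) }, so S2 -> arrow(option(int), int).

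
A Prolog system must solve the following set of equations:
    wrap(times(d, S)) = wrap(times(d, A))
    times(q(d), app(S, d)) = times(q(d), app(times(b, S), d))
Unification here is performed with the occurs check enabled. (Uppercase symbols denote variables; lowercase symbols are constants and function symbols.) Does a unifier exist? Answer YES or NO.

Decompose wrap/1: times(d, S) = times(d, A).
Decompose times/2: d = d,  S = A.
Delete trivial equation d = d.
Bind S := A; substituting into the remaining equation gives: times(q(d), app(A, d)) = times(q(d), app(times(b, A), d)).
Decompose times/2: q(d) = q(d),  app(A, d) = app(times(b, A), d).
Delete trivial equation q(d) = q(d).
Decompose app/2: A = times(b, A),  d = d.
Occurs check fails: A occurs in times(b, A); the equation A = times(b, A) has no finite solution.

NO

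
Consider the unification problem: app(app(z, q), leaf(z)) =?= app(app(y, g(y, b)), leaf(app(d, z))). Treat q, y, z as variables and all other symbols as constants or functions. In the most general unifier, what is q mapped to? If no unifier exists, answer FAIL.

Decompose app/2: app(z, q) =?= app(y, g(y, b)),  leaf(z) =?= leaf(app(d, z)).
Decompose app/2: z =?= y,  q =?= g(y, b).
Bind z := y; substituting into the one remaining equation that mentions z gives: leaf(y) =?= leaf(app(d, y)).
Bind q := g(y, b); no other remaining equation mentions q.
Decompose leaf/1: y =?= app(d, y).
Occurs check fails: y occurs in app(d, y); the equation y =?= app(d, y) has no finite solution.

FAIL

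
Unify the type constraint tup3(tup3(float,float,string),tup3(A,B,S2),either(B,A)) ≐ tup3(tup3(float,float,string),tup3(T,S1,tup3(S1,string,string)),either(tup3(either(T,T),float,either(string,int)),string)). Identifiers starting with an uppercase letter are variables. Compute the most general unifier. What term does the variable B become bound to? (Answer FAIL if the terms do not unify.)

tup3(either(string,string),float,either(string,int))

Decompose tup3/3: tup3(float,float,string) ≐ tup3(float,float,string),  tup3(A,B,S2) ≐ tup3(T,S1,tup3(S1,string,string)),  either(B,A) ≐ either(tup3(either(T,T),float,either(string,int)),string).
Delete trivial equation tup3(float,float,string) ≐ tup3(float,float,string).
Decompose tup3/3: A ≐ T,  B ≐ S1,  S2 ≐ tup3(S1,string,string).
Bind A := T; substituting into the one remaining equation that mentions A gives: either(B,T) ≐ either(tup3(either(T,T),float,either(string,int)),string).
Bind B := S1; substituting into the one remaining equation that mentions B gives: either(S1,T) ≐ either(tup3(either(T,T),float,either(string,int)),string).
Bind S2 := tup3(S1,string,string); no other remaining equation mentions S2.
Decompose either/2: S1 ≐ tup3(either(T,T),float,either(string,int)),  T ≐ string.
Bind S1 := tup3(either(T,T),float,either(string,int)); no other remaining equation mentions S1. Substituting into the earlier bindings gives B := tup3(either(T,T),float,either(string,int)), S2 := tup3(tup3(either(T,T),float,either(string,int)),string,string).
Bind T := string. Substituting into the earlier bindings gives A := string, B := tup3(either(string,string),float,either(string,int)), S2 := tup3(tup3(either(string,string),float,either(string,int)),string,string), S1 := tup3(either(string,string),float,either(string,int)).
MGU = { A ↦ string, B ↦ tup3(either(string,string),float,either(string,int)), S2 ↦ tup3(tup3(either(string,string),float,either(string,int)),string,string), S1 ↦ tup3(either(string,string),float,either(string,int)), T ↦ string }, so B ↦ tup3(either(string,string),float,either(string,int)).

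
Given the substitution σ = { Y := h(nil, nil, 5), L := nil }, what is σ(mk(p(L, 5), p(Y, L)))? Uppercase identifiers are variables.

mk(p(nil, 5), p(h(nil, nil, 5), nil))

Replace each occurrence of Y with h(nil, nil, 5).
Replace each occurrence of L with nil.
Result: mk(p(nil, 5), p(h(nil, nil, 5), nil)).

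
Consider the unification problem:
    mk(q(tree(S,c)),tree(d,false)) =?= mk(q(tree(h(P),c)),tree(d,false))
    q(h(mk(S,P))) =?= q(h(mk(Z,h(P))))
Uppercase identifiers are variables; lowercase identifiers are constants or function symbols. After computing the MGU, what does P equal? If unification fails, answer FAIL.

Decompose mk/2: q(tree(S,c)) =?= q(tree(h(P),c)),  tree(d,false) =?= tree(d,false).
Decompose q/1: tree(S,c) =?= tree(h(P),c).
Decompose tree/2: S =?= h(P),  c =?= c.
Bind S := h(P); substituting into the one remaining equation that mentions S gives: q(h(mk(h(P),P))) =?= q(h(mk(Z,h(P)))).
Delete trivial equation c =?= c.
Delete trivial equation tree(d,false) =?= tree(d,false).
Decompose q/1: h(mk(h(P),P)) =?= h(mk(Z,h(P))).
Decompose h/1: mk(h(P),P) =?= mk(Z,h(P)).
Decompose mk/2: h(P) =?= Z,  P =?= h(P).
Bind Z := h(P); no other remaining equation mentions Z.
Occurs check fails: P occurs in h(P); the equation P =?= h(P) has no finite solution.

FAIL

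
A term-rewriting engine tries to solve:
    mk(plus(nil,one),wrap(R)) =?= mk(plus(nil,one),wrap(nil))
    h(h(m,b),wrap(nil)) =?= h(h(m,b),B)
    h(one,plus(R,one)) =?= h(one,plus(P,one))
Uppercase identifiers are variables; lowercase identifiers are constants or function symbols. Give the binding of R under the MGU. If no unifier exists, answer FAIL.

nil

Decompose mk/2: plus(nil,one) =?= plus(nil,one),  wrap(R) =?= wrap(nil).
Delete trivial equation plus(nil,one) =?= plus(nil,one).
Decompose wrap/1: R =?= nil.
Bind R := nil; substituting into the one remaining equation that mentions R gives: h(one,plus(nil,one)) =?= h(one,plus(P,one)).
Decompose h/2: h(m,b) =?= h(m,b),  wrap(nil) =?= B.
Delete trivial equation h(m,b) =?= h(m,b).
Bind B := wrap(nil); no other remaining equation mentions B.
Decompose h/2: one =?= one,  plus(nil,one) =?= plus(P,one).
Delete trivial equation one =?= one.
Decompose plus/2: nil =?= P,  one =?= one.
Bind P := nil; no other remaining equation mentions P.
Delete trivial equation one =?= one.
MGU = { R -> nil, B -> wrap(nil), P -> nil }, so R -> nil.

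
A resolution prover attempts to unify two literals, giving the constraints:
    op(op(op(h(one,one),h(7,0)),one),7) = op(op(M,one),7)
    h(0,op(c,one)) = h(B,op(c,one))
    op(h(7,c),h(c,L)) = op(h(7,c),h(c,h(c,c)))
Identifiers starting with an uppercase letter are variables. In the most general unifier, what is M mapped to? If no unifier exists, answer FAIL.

op(h(one,one),h(7,0))

Decompose op/2: op(op(h(one,one),h(7,0)),one) = op(M,one),  7 = 7.
Decompose op/2: op(h(one,one),h(7,0)) = M,  one = one.
Bind M := op(h(one,one),h(7,0)); no other remaining equation mentions M.
Delete trivial equation one = one.
Delete trivial equation 7 = 7.
Decompose h/2: 0 = B,  op(c,one) = op(c,one).
Bind B := 0; no other remaining equation mentions B.
Delete trivial equation op(c,one) = op(c,one).
Decompose op/2: h(7,c) = h(7,c),  h(c,L) = h(c,h(c,c)).
Delete trivial equation h(7,c) = h(7,c).
Decompose h/2: c = c,  L = h(c,c).
Delete trivial equation c = c.
Bind L := h(c,c).
MGU = { M ↦ op(h(one,one),h(7,0)), B ↦ 0, L ↦ h(c,c) }, so M ↦ op(h(one,one),h(7,0)).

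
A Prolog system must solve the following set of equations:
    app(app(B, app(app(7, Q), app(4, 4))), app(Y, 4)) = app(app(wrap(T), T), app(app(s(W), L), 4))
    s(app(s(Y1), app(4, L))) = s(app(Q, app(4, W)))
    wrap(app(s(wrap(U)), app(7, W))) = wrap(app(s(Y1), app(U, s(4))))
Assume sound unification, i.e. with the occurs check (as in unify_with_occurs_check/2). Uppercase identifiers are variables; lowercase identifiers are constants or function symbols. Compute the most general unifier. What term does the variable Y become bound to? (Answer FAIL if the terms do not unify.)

app(s(s(4)), s(4))

Decompose app/2: app(B, app(app(7, Q), app(4, 4))) = app(wrap(T), T),  app(Y, 4) = app(app(s(W), L), 4).
Decompose app/2: B = wrap(T),  app(app(7, Q), app(4, 4)) = T.
Bind B := wrap(T); no other remaining equation mentions B.
Bind T := app(app(7, Q), app(4, 4)); no other remaining equation mentions T. Substituting into the earlier binding gives B := wrap(app(app(7, Q), app(4, 4))).
Decompose app/2: Y = app(s(W), L),  4 = 4.
Bind Y := app(s(W), L); no other remaining equation mentions Y.
Delete trivial equation 4 = 4.
Decompose s/1: app(s(Y1), app(4, L)) = app(Q, app(4, W)).
Decompose app/2: s(Y1) = Q,  app(4, L) = app(4, W).
Bind Q := s(Y1); no other remaining equation mentions Q. Substituting into the earlier bindings gives B := wrap(app(app(7, s(Y1)), app(4, 4))), T := app(app(7, s(Y1)), app(4, 4)).
Decompose app/2: 4 = 4,  L = W.
Delete trivial equation 4 = 4.
Bind L := W; no other remaining equation mentions L. Substituting into the earlier binding gives Y := app(s(W), W).
Decompose wrap/1: app(s(wrap(U)), app(7, W)) = app(s(Y1), app(U, s(4))).
Decompose app/2: s(wrap(U)) = s(Y1),  app(7, W) = app(U, s(4)).
Decompose s/1: wrap(U) = Y1.
Bind Y1 := wrap(U); no other remaining equation mentions Y1. Substituting into the earlier bindings gives B := wrap(app(app(7, s(wrap(U))), app(4, 4))), T := app(app(7, s(wrap(U))), app(4, 4)), Q := s(wrap(U)).
Decompose app/2: 7 = U,  W = s(4).
Bind U := 7; no other remaining equation mentions U. Substituting into the earlier bindings gives B := wrap(app(app(7, s(wrap(7))), app(4, 4))), T := app(app(7, s(wrap(7))), app(4, 4)), Q := s(wrap(7)), Y1 := wrap(7).
Bind W := s(4). Substituting into the earlier bindings gives Y := app(s(s(4)), s(4)), L := s(4).
MGU = { B ↦ wrap(app(app(7, s(wrap(7))), app(4, 4))), T ↦ app(app(7, s(wrap(7))), app(4, 4)), Y ↦ app(s(s(4)), s(4)), Q ↦ s(wrap(7)), L ↦ s(4), Y1 ↦ wrap(7), U ↦ 7, W ↦ s(4) }, so Y ↦ app(s(s(4)), s(4)).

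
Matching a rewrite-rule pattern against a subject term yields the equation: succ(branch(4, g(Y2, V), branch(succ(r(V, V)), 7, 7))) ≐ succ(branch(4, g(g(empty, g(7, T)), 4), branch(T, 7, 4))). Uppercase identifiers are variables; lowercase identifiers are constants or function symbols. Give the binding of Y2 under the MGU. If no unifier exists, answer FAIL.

Decompose succ/1: branch(4, g(Y2, V), branch(succ(r(V, V)), 7, 7)) ≐ branch(4, g(g(empty, g(7, T)), 4), branch(T, 7, 4)).
Decompose branch/3: 4 ≐ 4,  g(Y2, V) ≐ g(g(empty, g(7, T)), 4),  branch(succ(r(V, V)), 7, 7) ≐ branch(T, 7, 4).
Delete trivial equation 4 ≐ 4.
Decompose g/2: Y2 ≐ g(empty, g(7, T)),  V ≐ 4.
Bind Y2 := g(empty, g(7, T)); no other remaining equation mentions Y2.
Bind V := 4; substituting into the remaining equation gives: branch(succ(r(4, 4)), 7, 7) ≐ branch(T, 7, 4).
Decompose branch/3: succ(r(4, 4)) ≐ T,  7 ≐ 7,  7 ≐ 4.
Bind T := succ(r(4, 4)); no other remaining equation mentions T. Substituting into the earlier binding gives Y2 := g(empty, g(7, succ(r(4, 4)))).
Delete trivial equation 7 ≐ 7.
Clash: constants 7 and 4 differ; no unifier exists.

FAIL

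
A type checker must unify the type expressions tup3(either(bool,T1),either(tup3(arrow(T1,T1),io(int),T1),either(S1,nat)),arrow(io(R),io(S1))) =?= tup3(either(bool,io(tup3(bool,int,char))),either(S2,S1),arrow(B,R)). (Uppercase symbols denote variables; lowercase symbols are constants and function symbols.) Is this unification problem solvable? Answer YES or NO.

Decompose tup3/3: either(bool,T1) =?= either(bool,io(tup3(bool,int,char))),  either(tup3(arrow(T1,T1),io(int),T1),either(S1,nat)) =?= either(S2,S1),  arrow(io(R),io(S1)) =?= arrow(B,R).
Decompose either/2: bool =?= bool,  T1 =?= io(tup3(bool,int,char)).
Delete trivial equation bool =?= bool.
Bind T1 := io(tup3(bool,int,char)); substituting into the one remaining equation that mentions T1 gives: either(tup3(arrow(io(tup3(bool,int,char)),io(tup3(bool,int,char))),io(int),io(tup3(bool,int,char))),either(S1,nat)) =?= either(S2,S1).
Decompose either/2: tup3(arrow(io(tup3(bool,int,char)),io(tup3(bool,int,char))),io(int),io(tup3(bool,int,char))) =?= S2,  either(S1,nat) =?= S1.
Bind S2 := tup3(arrow(io(tup3(bool,int,char)),io(tup3(bool,int,char))),io(int),io(tup3(bool,int,char))); no other remaining equation mentions S2.
Occurs check fails: S1 occurs in either(S1,nat); the equation S1 =?= either(S1,nat) has no finite solution.

NO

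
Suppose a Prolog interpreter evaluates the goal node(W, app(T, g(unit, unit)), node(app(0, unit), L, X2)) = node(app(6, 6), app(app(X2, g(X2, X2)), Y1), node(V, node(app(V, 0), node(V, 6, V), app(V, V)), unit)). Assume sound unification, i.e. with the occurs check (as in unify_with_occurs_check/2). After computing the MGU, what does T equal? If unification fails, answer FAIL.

app(unit, g(unit, unit))

Decompose node/3: W = app(6, 6),  app(T, g(unit, unit)) = app(app(X2, g(X2, X2)), Y1),  node(app(0, unit), L, X2) = node(V, node(app(V, 0), node(V, 6, V), app(V, V)), unit).
Bind W := app(6, 6); no other remaining equation mentions W.
Decompose app/2: T = app(X2, g(X2, X2)),  g(unit, unit) = Y1.
Bind T := app(X2, g(X2, X2)); no other remaining equation mentions T.
Bind Y1 := g(unit, unit); no other remaining equation mentions Y1.
Decompose node/3: app(0, unit) = V,  L = node(app(V, 0), node(V, 6, V), app(V, V)),  X2 = unit.
Bind V := app(0, unit); substituting into the one remaining equation that mentions V gives: L = node(app(app(0, unit), 0), node(app(0, unit), 6, app(0, unit)), app(app(0, unit), app(0, unit))).
Bind L := node(app(app(0, unit), 0), node(app(0, unit), 6, app(0, unit)), app(app(0, unit), app(0, unit))); no other remaining equation mentions L.
Bind X2 := unit. Substituting into the earlier binding gives T := app(unit, g(unit, unit)).
MGU = { W -> app(6, 6), T -> app(unit, g(unit, unit)), Y1 -> g(unit, unit), V -> app(0, unit), L -> node(app(app(0, unit), 0), node(app(0, unit), 6, app(0, unit)), app(app(0, unit), app(0, unit))), X2 -> unit }, so T -> app(unit, g(unit, unit)).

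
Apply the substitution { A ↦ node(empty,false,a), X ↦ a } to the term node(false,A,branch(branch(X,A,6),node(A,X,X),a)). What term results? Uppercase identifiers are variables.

Replace each occurrence of A with node(empty,false,a).
Replace each occurrence of X with a.
Result: node(false,node(empty,false,a),branch(branch(a,node(empty,false,a),6),node(node(empty,false,a),a,a),a)).

node(false,node(empty,false,a),branch(branch(a,node(empty,false,a),6),node(node(empty,false,a),a,a),a))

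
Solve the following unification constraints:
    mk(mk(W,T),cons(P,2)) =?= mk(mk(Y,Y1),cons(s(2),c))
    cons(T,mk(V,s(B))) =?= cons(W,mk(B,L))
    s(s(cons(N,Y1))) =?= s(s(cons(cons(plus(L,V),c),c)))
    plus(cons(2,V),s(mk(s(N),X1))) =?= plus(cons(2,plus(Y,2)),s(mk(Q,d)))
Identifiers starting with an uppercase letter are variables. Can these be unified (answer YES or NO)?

NO

Decompose mk/2: mk(W,T) =?= mk(Y,Y1),  cons(P,2) =?= cons(s(2),c).
Decompose mk/2: W =?= Y,  T =?= Y1.
Bind W := Y; substituting into the one remaining equation that mentions W gives: cons(T,mk(V,s(B))) =?= cons(Y,mk(B,L)).
Bind T := Y1; substituting into the one remaining equation that mentions T gives: cons(Y1,mk(V,s(B))) =?= cons(Y,mk(B,L)).
Decompose cons/2: P =?= s(2),  2 =?= c.
Bind P := s(2); no other remaining equation mentions P.
Clash: constants 2 and c differ; no unifier exists.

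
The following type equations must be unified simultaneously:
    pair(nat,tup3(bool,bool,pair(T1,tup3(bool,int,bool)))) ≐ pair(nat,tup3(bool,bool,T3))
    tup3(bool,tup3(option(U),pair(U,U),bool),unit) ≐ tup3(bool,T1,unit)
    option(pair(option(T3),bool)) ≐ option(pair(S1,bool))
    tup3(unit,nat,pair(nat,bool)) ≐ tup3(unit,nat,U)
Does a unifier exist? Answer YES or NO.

Decompose pair/2: nat ≐ nat,  tup3(bool,bool,pair(T1,tup3(bool,int,bool))) ≐ tup3(bool,bool,T3).
Delete trivial equation nat ≐ nat.
Decompose tup3/3: bool ≐ bool,  bool ≐ bool,  pair(T1,tup3(bool,int,bool)) ≐ T3.
Delete trivial equation bool ≐ bool.
Delete trivial equation bool ≐ bool.
Bind T3 := pair(T1,tup3(bool,int,bool)); substituting into the one remaining equation that mentions T3 gives: option(pair(option(pair(T1,tup3(bool,int,bool))),bool)) ≐ option(pair(S1,bool)).
Decompose tup3/3: bool ≐ bool,  tup3(option(U),pair(U,U),bool) ≐ T1,  unit ≐ unit.
Delete trivial equation bool ≐ bool.
Bind T1 := tup3(option(U),pair(U,U),bool); substituting into the one remaining equation that mentions T1 gives: option(pair(option(pair(tup3(option(U),pair(U,U),bool),tup3(bool,int,bool))),bool)) ≐ option(pair(S1,bool)). Substituting into the earlier binding gives T3 := pair(tup3(option(U),pair(U,U),bool),tup3(bool,int,bool)).
Delete trivial equation unit ≐ unit.
Decompose option/1: pair(option(pair(tup3(option(U),pair(U,U),bool),tup3(bool,int,bool))),bool) ≐ pair(S1,bool).
Decompose pair/2: option(pair(tup3(option(U),pair(U,U),bool),tup3(bool,int,bool))) ≐ S1,  bool ≐ bool.
Bind S1 := option(pair(tup3(option(U),pair(U,U),bool),tup3(bool,int,bool))); no other remaining equation mentions S1.
Delete trivial equation bool ≐ bool.
Decompose tup3/3: unit ≐ unit,  nat ≐ nat,  pair(nat,bool) ≐ U.
Delete trivial equation unit ≐ unit.
Delete trivial equation nat ≐ nat.
Bind U := pair(nat,bool). Substituting into the earlier bindings gives T3 := pair(tup3(option(pair(nat,bool)),pair(pair(nat,bool),pair(nat,bool)),bool),tup3(bool,int,bool)), T1 := tup3(option(pair(nat,bool)),pair(pair(nat,bool),pair(nat,bool)),bool), S1 := option(pair(tup3(option(pair(nat,bool)),pair(pair(nat,bool),pair(nat,bool)),bool),tup3(bool,int,bool))).
No equations remain and no clash or occurs-check failure arose, so a unifier exists.

YES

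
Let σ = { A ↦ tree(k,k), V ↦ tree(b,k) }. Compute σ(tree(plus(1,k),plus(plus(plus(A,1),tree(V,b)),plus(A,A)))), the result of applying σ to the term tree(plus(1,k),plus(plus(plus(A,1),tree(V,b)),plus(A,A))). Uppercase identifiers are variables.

tree(plus(1,k),plus(plus(plus(tree(k,k),1),tree(tree(b,k),b)),plus(tree(k,k),tree(k,k))))

Replace each occurrence of A with tree(k,k).
Replace each occurrence of V with tree(b,k).
Result: tree(plus(1,k),plus(plus(plus(tree(k,k),1),tree(tree(b,k),b)),plus(tree(k,k),tree(k,k)))).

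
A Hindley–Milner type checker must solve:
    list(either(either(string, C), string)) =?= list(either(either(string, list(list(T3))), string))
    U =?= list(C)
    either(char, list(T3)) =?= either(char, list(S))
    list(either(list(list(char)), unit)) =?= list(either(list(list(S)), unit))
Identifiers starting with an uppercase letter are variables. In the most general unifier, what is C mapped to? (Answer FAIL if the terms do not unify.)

list(list(char))

Decompose list/1: either(either(string, C), string) =?= either(either(string, list(list(T3))), string).
Decompose either/2: either(string, C) =?= either(string, list(list(T3))),  string =?= string.
Decompose either/2: string =?= string,  C =?= list(list(T3)).
Delete trivial equation string =?= string.
Bind C := list(list(T3)); substituting into the one remaining equation that mentions C gives: U =?= list(list(list(T3))).
Delete trivial equation string =?= string.
Bind U := list(list(list(T3))); no other remaining equation mentions U.
Decompose either/2: char =?= char,  list(T3) =?= list(S).
Delete trivial equation char =?= char.
Decompose list/1: T3 =?= S.
Bind T3 := S; no other remaining equation mentions T3. Substituting into the earlier bindings gives C := list(list(S)), U := list(list(list(S))).
Decompose list/1: either(list(list(char)), unit) =?= either(list(list(S)), unit).
Decompose either/2: list(list(char)) =?= list(list(S)),  unit =?= unit.
Decompose list/1: list(char) =?= list(S).
Decompose list/1: char =?= S.
Bind S := char; no other remaining equation mentions S. Substituting into the earlier bindings gives C := list(list(char)), U := list(list(list(char))), T3 := char.
Delete trivial equation unit =?= unit.
MGU = { C ↦ list(list(char)), U ↦ list(list(list(char))), T3 ↦ char, S ↦ char }, so C ↦ list(list(char)).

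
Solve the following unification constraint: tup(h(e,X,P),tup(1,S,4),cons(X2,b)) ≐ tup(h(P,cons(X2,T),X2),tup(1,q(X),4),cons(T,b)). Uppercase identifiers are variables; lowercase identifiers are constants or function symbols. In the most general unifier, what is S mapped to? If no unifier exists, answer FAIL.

Decompose tup/3: h(e,X,P) ≐ h(P,cons(X2,T),X2),  tup(1,S,4) ≐ tup(1,q(X),4),  cons(X2,b) ≐ cons(T,b).
Decompose h/3: e ≐ P,  X ≐ cons(X2,T),  P ≐ X2.
Bind P := e; substituting into the one remaining equation that mentions P gives: e ≐ X2.
Bind X := cons(X2,T); substituting into the one remaining equation that mentions X gives: tup(1,S,4) ≐ tup(1,q(cons(X2,T)),4).
Bind X2 := e; substituting into the remaining equations gives: tup(1,S,4) ≐ tup(1,q(cons(e,T)),4),  cons(e,b) ≐ cons(T,b). Substituting into the earlier binding gives X := cons(e,T).
Decompose tup/3: 1 ≐ 1,  S ≐ q(cons(e,T)),  4 ≐ 4.
Delete trivial equation 1 ≐ 1.
Bind S := q(cons(e,T)); no other remaining equation mentions S.
Delete trivial equation 4 ≐ 4.
Decompose cons/2: e ≐ T,  b ≐ b.
Bind T := e; no other remaining equation mentions T. Substituting into the earlier bindings gives X := cons(e,e), S := q(cons(e,e)).
Delete trivial equation b ≐ b.
MGU = { P -> e, X -> cons(e,e), X2 -> e, S -> q(cons(e,e)), T -> e }, so S -> q(cons(e,e)).

q(cons(e,e))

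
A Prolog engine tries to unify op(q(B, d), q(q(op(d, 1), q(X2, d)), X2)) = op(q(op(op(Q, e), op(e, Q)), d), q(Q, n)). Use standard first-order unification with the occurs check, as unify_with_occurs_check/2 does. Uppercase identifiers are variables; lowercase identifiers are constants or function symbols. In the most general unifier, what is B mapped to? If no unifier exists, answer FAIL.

op(op(q(op(d, 1), q(n, d)), e), op(e, q(op(d, 1), q(n, d))))

Decompose op/2: q(B, d) = q(op(op(Q, e), op(e, Q)), d),  q(q(op(d, 1), q(X2, d)), X2) = q(Q, n).
Decompose q/2: B = op(op(Q, e), op(e, Q)),  d = d.
Bind B := op(op(Q, e), op(e, Q)); no other remaining equation mentions B.
Delete trivial equation d = d.
Decompose q/2: q(op(d, 1), q(X2, d)) = Q,  X2 = n.
Bind Q := q(op(d, 1), q(X2, d)); no other remaining equation mentions Q. Substituting into the earlier binding gives B := op(op(q(op(d, 1), q(X2, d)), e), op(e, q(op(d, 1), q(X2, d)))).
Bind X2 := n. Substituting into the earlier bindings gives B := op(op(q(op(d, 1), q(n, d)), e), op(e, q(op(d, 1), q(n, d)))), Q := q(op(d, 1), q(n, d)).
MGU = { B -> op(op(q(op(d, 1), q(n, d)), e), op(e, q(op(d, 1), q(n, d)))), Q -> q(op(d, 1), q(n, d)), X2 -> n }, so B -> op(op(q(op(d, 1), q(n, d)), e), op(e, q(op(d, 1), q(n, d)))).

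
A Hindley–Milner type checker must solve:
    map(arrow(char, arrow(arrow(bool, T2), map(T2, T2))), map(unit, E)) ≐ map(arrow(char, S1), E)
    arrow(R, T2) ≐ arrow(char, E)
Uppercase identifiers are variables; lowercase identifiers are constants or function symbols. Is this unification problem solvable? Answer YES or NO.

NO

Decompose map/2: arrow(char, arrow(arrow(bool, T2), map(T2, T2))) ≐ arrow(char, S1),  map(unit, E) ≐ E.
Decompose arrow/2: char ≐ char,  arrow(arrow(bool, T2), map(T2, T2)) ≐ S1.
Delete trivial equation char ≐ char.
Bind S1 := arrow(arrow(bool, T2), map(T2, T2)); no other remaining equation mentions S1.
Occurs check fails: E occurs in map(unit, E); the equation E ≐ map(unit, E) has no finite solution.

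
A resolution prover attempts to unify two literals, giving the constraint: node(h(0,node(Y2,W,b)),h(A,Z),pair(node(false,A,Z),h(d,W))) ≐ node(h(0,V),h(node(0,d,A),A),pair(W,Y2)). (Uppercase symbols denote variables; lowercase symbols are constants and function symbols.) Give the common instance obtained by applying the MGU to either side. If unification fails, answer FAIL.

FAIL

Decompose node/3: h(0,node(Y2,W,b)) ≐ h(0,V),  h(A,Z) ≐ h(node(0,d,A),A),  pair(node(false,A,Z),h(d,W)) ≐ pair(W,Y2).
Decompose h/2: 0 ≐ 0,  node(Y2,W,b) ≐ V.
Delete trivial equation 0 ≐ 0.
Bind V := node(Y2,W,b); no other remaining equation mentions V.
Decompose h/2: A ≐ node(0,d,A),  Z ≐ A.
Occurs check fails: A occurs in node(0,d,A); the equation A ≐ node(0,d,A) has no finite solution.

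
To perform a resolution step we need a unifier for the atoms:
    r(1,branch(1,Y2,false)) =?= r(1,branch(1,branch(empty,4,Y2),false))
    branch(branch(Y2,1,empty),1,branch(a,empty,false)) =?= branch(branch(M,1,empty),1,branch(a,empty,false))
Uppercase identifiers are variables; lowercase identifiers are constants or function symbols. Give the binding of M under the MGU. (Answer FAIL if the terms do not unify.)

FAIL

Decompose r/2: 1 =?= 1,  branch(1,Y2,false) =?= branch(1,branch(empty,4,Y2),false).
Delete trivial equation 1 =?= 1.
Decompose branch/3: 1 =?= 1,  Y2 =?= branch(empty,4,Y2),  false =?= false.
Delete trivial equation 1 =?= 1.
Occurs check fails: Y2 occurs in branch(empty,4,Y2); the equation Y2 =?= branch(empty,4,Y2) has no finite solution.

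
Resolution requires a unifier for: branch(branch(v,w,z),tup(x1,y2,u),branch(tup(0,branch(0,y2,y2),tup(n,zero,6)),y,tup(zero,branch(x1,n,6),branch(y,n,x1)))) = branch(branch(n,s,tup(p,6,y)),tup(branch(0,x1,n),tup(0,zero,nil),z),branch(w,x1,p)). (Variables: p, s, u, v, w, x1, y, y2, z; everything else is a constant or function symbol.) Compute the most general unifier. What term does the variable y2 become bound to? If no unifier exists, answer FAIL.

Decompose branch/3: branch(v,w,z) = branch(n,s,tup(p,6,y)),  tup(x1,y2,u) = tup(branch(0,x1,n),tup(0,zero,nil),z),  branch(tup(0,branch(0,y2,y2),tup(n,zero,6)),y,tup(zero,branch(x1,n,6),branch(y,n,x1))) = branch(w,x1,p).
Decompose branch/3: v = n,  w = s,  z = tup(p,6,y).
Bind v := n; no other remaining equation mentions v.
Bind w := s; substituting into the one remaining equation that mentions w gives: branch(tup(0,branch(0,y2,y2),tup(n,zero,6)),y,tup(zero,branch(x1,n,6),branch(y,n,x1))) = branch(s,x1,p).
Bind z := tup(p,6,y); substituting into the one remaining equation that mentions z gives: tup(x1,y2,u) = tup(branch(0,x1,n),tup(0,zero,nil),tup(p,6,y)).
Decompose tup/3: x1 = branch(0,x1,n),  y2 = tup(0,zero,nil),  u = tup(p,6,y).
Occurs check fails: x1 occurs in branch(0,x1,n); the equation x1 = branch(0,x1,n) has no finite solution.

FAIL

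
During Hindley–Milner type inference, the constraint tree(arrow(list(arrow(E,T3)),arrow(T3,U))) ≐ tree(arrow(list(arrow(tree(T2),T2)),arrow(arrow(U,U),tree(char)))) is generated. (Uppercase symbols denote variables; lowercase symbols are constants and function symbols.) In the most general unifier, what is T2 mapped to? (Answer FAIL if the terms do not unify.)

Decompose tree/1: arrow(list(arrow(E,T3)),arrow(T3,U)) ≐ arrow(list(arrow(tree(T2),T2)),arrow(arrow(U,U),tree(char))).
Decompose arrow/2: list(arrow(E,T3)) ≐ list(arrow(tree(T2),T2)),  arrow(T3,U) ≐ arrow(arrow(U,U),tree(char)).
Decompose list/1: arrow(E,T3) ≐ arrow(tree(T2),T2).
Decompose arrow/2: E ≐ tree(T2),  T3 ≐ T2.
Bind E := tree(T2); no other remaining equation mentions E.
Bind T3 := T2; substituting into the remaining equation gives: arrow(T2,U) ≐ arrow(arrow(U,U),tree(char)).
Decompose arrow/2: T2 ≐ arrow(U,U),  U ≐ tree(char).
Bind T2 := arrow(U,U); no other remaining equation mentions T2. Substituting into the earlier bindings gives E := tree(arrow(U,U)), T3 := arrow(U,U).
Bind U := tree(char). Substituting into the earlier bindings gives E := tree(arrow(tree(char),tree(char))), T3 := arrow(tree(char),tree(char)), T2 := arrow(tree(char),tree(char)).
MGU = { E -> tree(arrow(tree(char),tree(char))), T3 -> arrow(tree(char),tree(char)), T2 -> arrow(tree(char),tree(char)), U -> tree(char) }, so T2 -> arrow(tree(char),tree(char)).

arrow(tree(char),tree(char))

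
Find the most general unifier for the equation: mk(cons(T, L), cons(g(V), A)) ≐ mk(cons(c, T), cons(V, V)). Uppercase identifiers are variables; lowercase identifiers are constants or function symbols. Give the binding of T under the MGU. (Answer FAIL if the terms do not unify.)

Decompose mk/2: cons(T, L) ≐ cons(c, T),  cons(g(V), A) ≐ cons(V, V).
Decompose cons/2: T ≐ c,  L ≐ T.
Bind T := c; substituting into the one remaining equation that mentions T gives: L ≐ c.
Bind L := c; no other remaining equation mentions L.
Decompose cons/2: g(V) ≐ V,  A ≐ V.
Occurs check fails: V occurs in g(V); the equation V ≐ g(V) has no finite solution.

FAIL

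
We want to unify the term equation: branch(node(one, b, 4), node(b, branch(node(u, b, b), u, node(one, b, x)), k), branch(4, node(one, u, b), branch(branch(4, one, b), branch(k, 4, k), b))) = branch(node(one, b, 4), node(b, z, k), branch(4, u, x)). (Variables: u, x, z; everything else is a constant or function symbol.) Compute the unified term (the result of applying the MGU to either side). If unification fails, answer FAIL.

Decompose branch/3: node(one, b, 4) = node(one, b, 4),  node(b, branch(node(u, b, b), u, node(one, b, x)), k) = node(b, z, k),  branch(4, node(one, u, b), branch(branch(4, one, b), branch(k, 4, k), b)) = branch(4, u, x).
Delete trivial equation node(one, b, 4) = node(one, b, 4).
Decompose node/3: b = b,  branch(node(u, b, b), u, node(one, b, x)) = z,  k = k.
Delete trivial equation b = b.
Bind z := branch(node(u, b, b), u, node(one, b, x)); no other remaining equation mentions z.
Delete trivial equation k = k.
Decompose branch/3: 4 = 4,  node(one, u, b) = u,  branch(branch(4, one, b), branch(k, 4, k), b) = x.
Delete trivial equation 4 = 4.
Occurs check fails: u occurs in node(one, u, b); the equation u = node(one, u, b) has no finite solution.

FAIL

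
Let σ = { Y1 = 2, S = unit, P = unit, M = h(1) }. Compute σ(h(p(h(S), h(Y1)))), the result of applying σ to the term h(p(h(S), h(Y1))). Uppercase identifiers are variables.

h(p(h(unit), h(2)))

Replace each occurrence of Y1 with 2.
Replace each occurrence of S with unit.
Result: h(p(h(unit), h(2))).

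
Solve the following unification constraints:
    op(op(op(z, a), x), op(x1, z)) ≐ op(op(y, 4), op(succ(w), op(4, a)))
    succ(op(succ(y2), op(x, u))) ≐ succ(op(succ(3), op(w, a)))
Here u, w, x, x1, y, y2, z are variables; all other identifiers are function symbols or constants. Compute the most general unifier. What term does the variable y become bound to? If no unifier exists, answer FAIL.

Decompose op/2: op(op(z, a), x) ≐ op(y, 4),  op(x1, z) ≐ op(succ(w), op(4, a)).
Decompose op/2: op(z, a) ≐ y,  x ≐ 4.
Bind y := op(z, a); no other remaining equation mentions y.
Bind x := 4; substituting into the one remaining equation that mentions x gives: succ(op(succ(y2), op(4, u))) ≐ succ(op(succ(3), op(w, a))).
Decompose op/2: x1 ≐ succ(w),  z ≐ op(4, a).
Bind x1 := succ(w); no other remaining equation mentions x1.
Bind z := op(4, a); no other remaining equation mentions z. Substituting into the earlier binding gives y := op(op(4, a), a).
Decompose succ/1: op(succ(y2), op(4, u)) ≐ op(succ(3), op(w, a)).
Decompose op/2: succ(y2) ≐ succ(3),  op(4, u) ≐ op(w, a).
Decompose succ/1: y2 ≐ 3.
Bind y2 := 3; no other remaining equation mentions y2.
Decompose op/2: 4 ≐ w,  u ≐ a.
Bind w := 4; no other remaining equation mentions w. Substituting into the earlier binding gives x1 := succ(4).
Bind u := a.
MGU = { y ↦ op(op(4, a), a), x ↦ 4, x1 ↦ succ(4), z ↦ op(4, a), y2 ↦ 3, w ↦ 4, u ↦ a }, so y ↦ op(op(4, a), a).

op(op(4, a), a)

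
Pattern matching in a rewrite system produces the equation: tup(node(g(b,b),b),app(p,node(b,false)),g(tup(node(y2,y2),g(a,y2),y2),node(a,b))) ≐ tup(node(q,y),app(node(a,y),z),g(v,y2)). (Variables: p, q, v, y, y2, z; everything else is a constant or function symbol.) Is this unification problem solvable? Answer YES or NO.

YES

Decompose tup/3: node(g(b,b),b) ≐ node(q,y),  app(p,node(b,false)) ≐ app(node(a,y),z),  g(tup(node(y2,y2),g(a,y2),y2),node(a,b)) ≐ g(v,y2).
Decompose node/2: g(b,b) ≐ q,  b ≐ y.
Bind q := g(b,b); no other remaining equation mentions q.
Bind y := b; substituting into the one remaining equation that mentions y gives: app(p,node(b,false)) ≐ app(node(a,b),z).
Decompose app/2: p ≐ node(a,b),  node(b,false) ≐ z.
Bind p := node(a,b); no other remaining equation mentions p.
Bind z := node(b,false); no other remaining equation mentions z.
Decompose g/2: tup(node(y2,y2),g(a,y2),y2) ≐ v,  node(a,b) ≐ y2.
Bind v := tup(node(y2,y2),g(a,y2),y2); no other remaining equation mentions v.
Bind y2 := node(a,b). Substituting into the earlier binding gives v := tup(node(node(a,b),node(a,b)),g(a,node(a,b)),node(a,b)).
No equations remain and no clash or occurs-check failure arose, so a unifier exists.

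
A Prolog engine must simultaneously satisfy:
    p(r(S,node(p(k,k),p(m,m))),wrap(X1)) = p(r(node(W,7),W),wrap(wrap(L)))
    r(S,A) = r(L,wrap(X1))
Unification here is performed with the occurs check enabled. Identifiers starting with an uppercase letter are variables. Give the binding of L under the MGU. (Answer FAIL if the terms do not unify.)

node(node(p(k,k),p(m,m)),7)

Decompose p/2: r(S,node(p(k,k),p(m,m))) = r(node(W,7),W),  wrap(X1) = wrap(wrap(L)).
Decompose r/2: S = node(W,7),  node(p(k,k),p(m,m)) = W.
Bind S := node(W,7); substituting into the one remaining equation that mentions S gives: r(node(W,7),A) = r(L,wrap(X1)).
Bind W := node(p(k,k),p(m,m)); substituting into the one remaining equation that mentions W gives: r(node(node(p(k,k),p(m,m)),7),A) = r(L,wrap(X1)). Substituting into the earlier binding gives S := node(node(p(k,k),p(m,m)),7).
Decompose wrap/1: X1 = wrap(L).
Bind X1 := wrap(L); substituting into the remaining equation gives: r(node(node(p(k,k),p(m,m)),7),A) = r(L,wrap(wrap(L))).
Decompose r/2: node(node(p(k,k),p(m,m)),7) = L,  A = wrap(wrap(L)).
Bind L := node(node(p(k,k),p(m,m)),7); substituting into the remaining equation gives: A = wrap(wrap(node(node(p(k,k),p(m,m)),7))). Substituting into the earlier binding gives X1 := wrap(node(node(p(k,k),p(m,m)),7)).
Bind A := wrap(wrap(node(node(p(k,k),p(m,m)),7))).
MGU = { S ↦ node(node(p(k,k),p(m,m)),7), W ↦ node(p(k,k),p(m,m)), X1 ↦ wrap(node(node(p(k,k),p(m,m)),7)), L ↦ node(node(p(k,k),p(m,m)),7), A ↦ wrap(wrap(node(node(p(k,k),p(m,m)),7))) }, so L ↦ node(node(p(k,k),p(m,m)),7).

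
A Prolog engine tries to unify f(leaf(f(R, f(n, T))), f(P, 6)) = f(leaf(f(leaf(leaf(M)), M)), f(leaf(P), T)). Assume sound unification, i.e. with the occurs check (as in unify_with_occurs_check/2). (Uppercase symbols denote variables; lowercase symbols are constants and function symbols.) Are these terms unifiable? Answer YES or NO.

NO

Decompose f/2: leaf(f(R, f(n, T))) = leaf(f(leaf(leaf(M)), M)),  f(P, 6) = f(leaf(P), T).
Decompose leaf/1: f(R, f(n, T)) = f(leaf(leaf(M)), M).
Decompose f/2: R = leaf(leaf(M)),  f(n, T) = M.
Bind R := leaf(leaf(M)); no other remaining equation mentions R.
Bind M := f(n, T); no other remaining equation mentions M. Substituting into the earlier binding gives R := leaf(leaf(f(n, T))).
Decompose f/2: P = leaf(P),  6 = T.
Occurs check fails: P occurs in leaf(P); the equation P = leaf(P) has no finite solution.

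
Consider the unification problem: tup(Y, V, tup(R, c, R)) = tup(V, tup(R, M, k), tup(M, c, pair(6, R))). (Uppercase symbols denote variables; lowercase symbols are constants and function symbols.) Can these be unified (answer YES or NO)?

Decompose tup/3: Y = V,  V = tup(R, M, k),  tup(R, c, R) = tup(M, c, pair(6, R)).
Bind Y := V; no other remaining equation mentions Y.
Bind V := tup(R, M, k); no other remaining equation mentions V. Substituting into the earlier binding gives Y := tup(R, M, k).
Decompose tup/3: R = M,  c = c,  R = pair(6, R).
Bind R := M; substituting into the one remaining equation that mentions R gives: M = pair(6, M). Substituting into the earlier bindings gives Y := tup(M, M, k), V := tup(M, M, k).
Delete trivial equation c = c.
Occurs check fails: M occurs in pair(6, M); the equation M = pair(6, M) has no finite solution.

NO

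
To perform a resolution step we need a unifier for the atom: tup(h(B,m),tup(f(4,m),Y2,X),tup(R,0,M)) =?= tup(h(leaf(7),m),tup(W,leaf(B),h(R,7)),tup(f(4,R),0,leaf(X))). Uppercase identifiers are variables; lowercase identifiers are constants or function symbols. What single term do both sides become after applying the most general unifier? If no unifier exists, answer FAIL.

Decompose tup/3: h(B,m) =?= h(leaf(7),m),  tup(f(4,m),Y2,X) =?= tup(W,leaf(B),h(R,7)),  tup(R,0,M) =?= tup(f(4,R),0,leaf(X)).
Decompose h/2: B =?= leaf(7),  m =?= m.
Bind B := leaf(7); substituting into the one remaining equation that mentions B gives: tup(f(4,m),Y2,X) =?= tup(W,leaf(leaf(7)),h(R,7)).
Delete trivial equation m =?= m.
Decompose tup/3: f(4,m) =?= W,  Y2 =?= leaf(leaf(7)),  X =?= h(R,7).
Bind W := f(4,m); no other remaining equation mentions W.
Bind Y2 := leaf(leaf(7)); no other remaining equation mentions Y2.
Bind X := h(R,7); substituting into the remaining equation gives: tup(R,0,M) =?= tup(f(4,R),0,leaf(h(R,7))).
Decompose tup/3: R =?= f(4,R),  0 =?= 0,  M =?= leaf(h(R,7)).
Occurs check fails: R occurs in f(4,R); the equation R =?= f(4,R) has no finite solution.

FAIL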